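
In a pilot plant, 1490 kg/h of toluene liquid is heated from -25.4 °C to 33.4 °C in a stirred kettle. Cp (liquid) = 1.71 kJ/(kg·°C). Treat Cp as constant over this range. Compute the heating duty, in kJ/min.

Q = 2500 kJ/min

Q = ṁ·Cp·ΔT = 1490 × 1.71 × (33.4 − -25.4) = 149820 kJ/h
Converting: 149820 / 3600 s = 41.616 kW
Heating duty = 2496.9 kJ/min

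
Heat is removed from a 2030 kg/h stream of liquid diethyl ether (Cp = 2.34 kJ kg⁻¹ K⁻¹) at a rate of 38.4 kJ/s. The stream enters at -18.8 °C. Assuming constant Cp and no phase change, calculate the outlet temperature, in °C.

T_out = -47.9 °C

Q = 38.4 kJ/s = 138240 kJ/h
ΔT = Q/(ṁ·Cp) = 138240/(2030×2.34) = 29.102 K
T_out = -18.8 − 29.102 = -47.902 °C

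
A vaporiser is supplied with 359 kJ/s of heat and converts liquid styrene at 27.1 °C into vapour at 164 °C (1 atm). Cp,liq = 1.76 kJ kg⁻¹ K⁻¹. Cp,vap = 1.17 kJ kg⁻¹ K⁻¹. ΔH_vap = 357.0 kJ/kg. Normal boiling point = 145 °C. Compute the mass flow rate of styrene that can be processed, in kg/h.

ṁ = 2200 kg/h

Δh = 1.76×(145−27.1) + 357.0 + 1.17×(164−145) = 586.73 kJ/kg
Q = 359 kJ/s = 359 kJ/s = 1.2924e+06 kJ/h
ṁ = Q/Δh = 1.2924e+06 / 586.73 = 2202.7 kg/h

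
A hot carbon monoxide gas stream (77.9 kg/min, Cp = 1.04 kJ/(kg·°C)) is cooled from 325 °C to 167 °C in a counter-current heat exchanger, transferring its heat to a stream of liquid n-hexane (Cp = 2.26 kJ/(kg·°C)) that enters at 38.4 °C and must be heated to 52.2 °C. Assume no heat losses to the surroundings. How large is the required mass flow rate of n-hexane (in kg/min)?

Heat released by hot stream: Q = 77.9 × 1.04 × (325 − 167) = 12801 kJ/min
Energy balance on cold side (adiabatic exchanger): Q = ṁ_c·Cp_c·(T_c,out − T_c,in)
ṁ_c = 12801 / [2.26 × (52.2 − 38.4)] = 410.43 kg/min

ṁ_c = 410 kg/min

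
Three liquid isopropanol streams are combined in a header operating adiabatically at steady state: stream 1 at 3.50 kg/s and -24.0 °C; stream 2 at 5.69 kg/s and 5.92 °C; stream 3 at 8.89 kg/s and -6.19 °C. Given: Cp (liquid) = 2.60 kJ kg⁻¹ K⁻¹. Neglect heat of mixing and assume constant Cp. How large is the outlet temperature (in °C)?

No heat crosses the boundary, so H_out = H_in.
T_out = Σ ṁᵢCp,ᵢTᵢ / Σ ṁᵢCp,ᵢ
      = -273.9 / 47.008 = -5.8266 °C

T_out = -5.83 °C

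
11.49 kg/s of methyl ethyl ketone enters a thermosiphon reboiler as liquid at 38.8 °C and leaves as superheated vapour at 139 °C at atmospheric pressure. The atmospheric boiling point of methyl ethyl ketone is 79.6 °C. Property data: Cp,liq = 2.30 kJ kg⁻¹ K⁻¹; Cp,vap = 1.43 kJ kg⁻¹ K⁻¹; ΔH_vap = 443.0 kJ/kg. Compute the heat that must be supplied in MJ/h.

liquid 38.8→79.6 °C: 93.84 kJ/kg
vaporisation at 79.6 °C: 443 kJ/kg
vapour 79.6→139 °C: 84.942 kJ/kg
Δh = 93.84 + 443 + 84.942 = 621.78 kJ/kg
Q = ṁ·Δh = 11.49 kg/s × 621.78 kJ/kg = 7144.3 kJ/s
|Q| = 7144.3 kW = 25719 MJ/h

Q = 25700 MJ/h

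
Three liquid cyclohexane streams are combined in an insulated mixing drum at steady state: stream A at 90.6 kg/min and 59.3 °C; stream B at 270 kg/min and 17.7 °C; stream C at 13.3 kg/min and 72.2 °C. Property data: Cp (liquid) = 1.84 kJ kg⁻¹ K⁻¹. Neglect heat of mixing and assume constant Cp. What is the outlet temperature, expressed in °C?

T_out = 29.7 °C

Adiabatic, steady state ⇒ Σ ṁᵢCp,ᵢ(T_out − Tᵢ) = 0
Σ ṁᵢCp,ᵢTᵢ = 90.6×1.84×59.3 + 270×1.84×17.7 + 13.3×1.84×72.2 = 20446
Σ ṁᵢCp,ᵢ = 90.6×1.84 + 270×1.84 + 13.3×1.84 = 687.98
T_out = 20446 / 687.98 = 29.719 °C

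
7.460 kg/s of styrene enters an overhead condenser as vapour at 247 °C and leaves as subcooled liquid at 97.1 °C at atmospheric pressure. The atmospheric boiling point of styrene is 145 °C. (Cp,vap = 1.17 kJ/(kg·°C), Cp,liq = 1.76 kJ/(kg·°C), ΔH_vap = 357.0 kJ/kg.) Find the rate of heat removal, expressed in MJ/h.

vapour 247→145 °C: -119.34 kJ/kg
condensation at 145 °C: -357 kJ/kg
liquid 145→97.1 °C: -84.304 kJ/kg
Δh = -119.34 + -357 + -84.304 = -560.64 kJ/kg
Q = ṁ·Δh = 7.460 kg/s × -560.64 kJ/kg = -4182.4 kJ/s
|Q| = 4182.4 kW = 15057 MJ/h

Q_c = 15100 MJ/h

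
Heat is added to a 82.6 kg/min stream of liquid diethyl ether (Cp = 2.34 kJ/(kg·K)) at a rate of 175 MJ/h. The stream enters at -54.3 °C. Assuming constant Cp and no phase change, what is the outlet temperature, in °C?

Q = 175 MJ/h = 2916.7 kJ/min
ΔT = Q/(ṁ·Cp) = 2916.7/(82.6×2.34) = 15.09 K
T_out = -54.3 + 15.09 = -39.21 °C

T_out = -39.2 °C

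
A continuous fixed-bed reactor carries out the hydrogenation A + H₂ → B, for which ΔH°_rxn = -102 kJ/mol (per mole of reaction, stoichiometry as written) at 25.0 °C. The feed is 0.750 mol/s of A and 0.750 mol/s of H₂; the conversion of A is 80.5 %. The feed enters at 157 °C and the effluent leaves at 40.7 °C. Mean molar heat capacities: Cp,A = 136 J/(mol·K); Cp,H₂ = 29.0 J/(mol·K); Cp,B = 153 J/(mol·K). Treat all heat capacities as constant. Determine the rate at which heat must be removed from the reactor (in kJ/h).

Extent of reaction ξ = 0.805 × 0.750 = 0.60375 mol/s
Reaction term: ξ·ΔH°_rxn = 0.60375 × -102 = -61.583 kJ/s
Sensible, feed 157→25 °C: -16.335 kJ/s
Outlet flows (mol/s): A 0.14625, H₂ 0.14625, B 0.60375
Sensible, products 25→40.7 °C: 1.8291 kJ/s
Q = ΔH = -76.088 kJ/s = -76.088 kW
Heat removed = 273920 kJ/h

Q_out = 274000 kJ/h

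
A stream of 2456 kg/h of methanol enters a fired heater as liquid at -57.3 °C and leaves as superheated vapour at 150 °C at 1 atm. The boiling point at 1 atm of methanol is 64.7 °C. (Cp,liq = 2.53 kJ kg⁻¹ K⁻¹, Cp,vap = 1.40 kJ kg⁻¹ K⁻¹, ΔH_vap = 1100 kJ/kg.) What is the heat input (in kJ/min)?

liquid -57.3→64.7 °C: 308.66 kJ/kg
vaporisation at 64.7 °C: 1100 kJ/kg
vapour 64.7→150 °C: 119.42 kJ/kg
Δh = 308.66 + 1100 + 119.42 = 1528.1 kJ/kg
Q = ṁ·Δh = 2456 kg/h × 1528.1 kJ/kg = 3.753e+06 kJ/h
|Q| = 1042.5 kW = 62549 kJ/min

Q = 62500 kJ/min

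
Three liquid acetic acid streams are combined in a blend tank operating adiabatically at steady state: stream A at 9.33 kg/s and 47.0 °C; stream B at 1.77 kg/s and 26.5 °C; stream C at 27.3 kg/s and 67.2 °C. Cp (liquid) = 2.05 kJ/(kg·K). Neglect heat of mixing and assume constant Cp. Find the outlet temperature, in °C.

No heat crosses the boundary, so H_out = H_in.
Σ ṁᵢCp,ᵢTᵢ = 9.33×2.05×47.0 + 1.77×2.05×26.5 + 27.3×2.05×67.2 = 4755.9
Σ ṁᵢCp,ᵢ = 9.33×2.05 + 1.77×2.05 + 27.3×2.05 = 78.72
T_out = 4755.9 / 78.72 = 60.416 °C

T_out = 60.4 °C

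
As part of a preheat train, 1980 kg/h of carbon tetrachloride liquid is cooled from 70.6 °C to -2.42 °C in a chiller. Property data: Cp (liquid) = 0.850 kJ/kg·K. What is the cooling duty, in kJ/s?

Q_c = 34.1 kJ/s

Q = ṁ·Cp·ΔT = 1980 × 0.850 × (-2.42 − 70.6) = -122890 kJ/h
Converting: 122890 / 3600 s = 34.137 kW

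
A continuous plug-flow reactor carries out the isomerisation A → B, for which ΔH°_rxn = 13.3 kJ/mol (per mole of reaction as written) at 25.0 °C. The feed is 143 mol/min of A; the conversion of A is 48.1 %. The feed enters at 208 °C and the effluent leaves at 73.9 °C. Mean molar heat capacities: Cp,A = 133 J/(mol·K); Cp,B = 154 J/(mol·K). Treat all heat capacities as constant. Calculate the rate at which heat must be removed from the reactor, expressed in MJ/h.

Extent of reaction ξ = 0.481 × 143 = 68.783 mol/min
Reaction term: ξ·ΔH°_rxn = 68.783 × 13.3 = 914.81 kJ/min
Sensible, feed 208→25 °C: -3480.5 kJ/min
Outlet flows (mol/min): A 74.217, B 68.783
Sensible, products 25→73.9 °C: 1000.7 kJ/min
Q = ΔH = -1565 kJ/min = -26.083 kW
Heat removed = 93.9 MJ/h

Q_out = 93.9 MJ/h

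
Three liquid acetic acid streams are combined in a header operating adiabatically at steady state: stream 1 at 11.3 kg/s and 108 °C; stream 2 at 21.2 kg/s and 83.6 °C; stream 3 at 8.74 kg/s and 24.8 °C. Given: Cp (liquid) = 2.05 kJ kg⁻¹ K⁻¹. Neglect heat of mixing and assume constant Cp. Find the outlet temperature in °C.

Energy balance with Q = 0: Σ ṁᵢCp,ᵢ(T_out − Tᵢ) = 0
Σ ṁᵢCp,ᵢTᵢ = 11.3×2.05×108 + 21.2×2.05×83.6 + 8.74×2.05×24.8 = 6579.4
Σ ṁᵢCp,ᵢ = 11.3×2.05 + 21.2×2.05 + 8.74×2.05 = 84.542
T_out = 6579.4 / 84.542 = 77.824 °C

T_out = 77.8 °C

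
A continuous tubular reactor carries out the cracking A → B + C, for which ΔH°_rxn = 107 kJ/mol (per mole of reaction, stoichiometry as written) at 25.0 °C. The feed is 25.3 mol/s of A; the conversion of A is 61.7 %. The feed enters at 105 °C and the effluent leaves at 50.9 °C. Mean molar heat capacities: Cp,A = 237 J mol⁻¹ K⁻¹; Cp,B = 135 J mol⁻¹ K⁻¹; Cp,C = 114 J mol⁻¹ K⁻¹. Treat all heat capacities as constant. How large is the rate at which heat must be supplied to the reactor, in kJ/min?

Extent of reaction ξ = 0.617 × 25.3 = 15.61 mol/s
Reaction term: ξ·ΔH°_rxn = 15.61 × 107 = 1670.3 kJ/s
Sensible, feed 105→25 °C: -479.69 kJ/s
Outlet flows (mol/s): A 9.6899, B 15.61, C 15.61
Sensible, products 25→50.9 °C: 160.15 kJ/s
Q = ΔH = 1350.7 kJ/s = 1350.7 kW
Heat supplied = 81045 kJ/min

Q_in = 81000 kJ/min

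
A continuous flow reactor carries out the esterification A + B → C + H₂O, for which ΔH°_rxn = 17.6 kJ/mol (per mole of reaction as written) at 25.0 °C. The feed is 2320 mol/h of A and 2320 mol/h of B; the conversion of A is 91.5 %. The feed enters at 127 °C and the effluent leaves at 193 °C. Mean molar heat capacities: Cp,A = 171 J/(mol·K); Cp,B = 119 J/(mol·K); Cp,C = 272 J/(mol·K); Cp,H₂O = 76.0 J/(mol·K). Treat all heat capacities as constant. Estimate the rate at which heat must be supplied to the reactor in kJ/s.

Q_in = 28.5 kJ/s

Extent of reaction ξ = 0.915 × 2320 = 2122.8 mol/h
Reaction term: ξ·ΔH°_rxn = 2122.8 × 17.6 = 37361 kJ/h
Sensible, feed 127→25 °C: -68626 kJ/h
Outlet flows (mol/h): A 197.2, B 197.2, C 2122.8, H₂O 2122.8
Sensible, products 25→193 °C: 133710 kJ/h
Q = ΔH = 102450 kJ/h = 28.459 kW
Heat supplied = 28.459 kJ/s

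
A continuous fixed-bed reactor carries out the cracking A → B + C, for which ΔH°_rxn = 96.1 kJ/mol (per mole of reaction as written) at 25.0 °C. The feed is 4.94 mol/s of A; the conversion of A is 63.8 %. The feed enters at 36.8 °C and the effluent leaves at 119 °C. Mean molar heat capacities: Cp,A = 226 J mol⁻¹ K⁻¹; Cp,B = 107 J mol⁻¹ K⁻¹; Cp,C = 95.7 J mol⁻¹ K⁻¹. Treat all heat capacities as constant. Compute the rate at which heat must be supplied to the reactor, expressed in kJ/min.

Q_in = 23300 kJ/min

Extent of reaction ξ = 0.638 × 4.94 = 3.1517 mol/s
Reaction term: ξ·ΔH°_rxn = 3.1517 × 96.1 = 302.88 kJ/s
Sensible, feed 36.8→25 °C: -13.174 kJ/s
Outlet flows (mol/s): A 1.7883, B 3.1517, C 3.1517
Sensible, products 25→119 °C: 98.042 kJ/s
Q = ΔH = 387.75 kJ/s = 387.75 kW
Heat supplied = 23265 kJ/min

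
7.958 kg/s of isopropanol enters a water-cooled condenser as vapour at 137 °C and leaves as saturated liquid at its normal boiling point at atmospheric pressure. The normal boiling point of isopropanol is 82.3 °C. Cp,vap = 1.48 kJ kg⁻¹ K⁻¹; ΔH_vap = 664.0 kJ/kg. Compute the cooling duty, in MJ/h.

Q_c = 21300 MJ/h

vapour 137→82.3 °C: -80.956 kJ/kg
condensation at 82.3 °C: -664 kJ/kg
Δh = -80.956 + -664 = -744.96 kJ/kg
Q = ṁ·Δh = 7.958 kg/s × -744.96 kJ/kg = -5928.4 kJ/s
|Q| = 5928.4 kW = 21342 MJ/h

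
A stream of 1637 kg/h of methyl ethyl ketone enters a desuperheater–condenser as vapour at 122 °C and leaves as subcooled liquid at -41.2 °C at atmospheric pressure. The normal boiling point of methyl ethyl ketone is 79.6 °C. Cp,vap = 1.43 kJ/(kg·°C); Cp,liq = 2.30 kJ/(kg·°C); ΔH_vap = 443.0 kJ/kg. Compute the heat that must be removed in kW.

Q_c = 355 kW

vapour 122→79.6 °C: -60.632 kJ/kg
condensation at 79.6 °C: -443 kJ/kg
liquid 79.6→-41.2 °C: -277.84 kJ/kg
Δh = -60.632 + -443 + -277.84 = -781.47 kJ/kg
Q = ṁ·Δh = 1637 kg/h × -781.47 kJ/kg = -1.2793e+06 kJ/h
|Q| = 355.35 kW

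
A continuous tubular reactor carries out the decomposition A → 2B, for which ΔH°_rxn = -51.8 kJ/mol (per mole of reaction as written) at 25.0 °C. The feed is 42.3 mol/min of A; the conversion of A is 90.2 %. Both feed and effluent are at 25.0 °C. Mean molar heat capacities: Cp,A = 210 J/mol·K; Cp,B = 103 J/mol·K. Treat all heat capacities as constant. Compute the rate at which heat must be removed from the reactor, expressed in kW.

Extent of reaction ξ = 0.902 × 42.3 = 38.155 mol/min
Reaction term: ξ·ΔH°_rxn = 38.155 × -51.8 = -1976.4 kJ/min
Q = ΔH = -1976.4 kJ/min = -32.94 kW
Heat removed = 32.94 kW

Q_out = 32.9 kW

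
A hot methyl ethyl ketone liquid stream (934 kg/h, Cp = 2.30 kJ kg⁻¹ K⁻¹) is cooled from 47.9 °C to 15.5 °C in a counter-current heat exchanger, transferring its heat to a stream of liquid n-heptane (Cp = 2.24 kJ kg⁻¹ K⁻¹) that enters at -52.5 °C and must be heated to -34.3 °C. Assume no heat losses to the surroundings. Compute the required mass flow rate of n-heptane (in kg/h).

ṁ_c = 1710 kg/h

Heat released by hot stream: Q = 934 × 2.30 × (47.9 − 15.5) = 69602 kJ/h
Energy balance on cold side (adiabatic exchanger): Q = ṁ_c·Cp_c·(T_c,out − T_c,in)
ṁ_c = 69602 / [2.24 × (-34.3 − -52.5)] = 1707.3 kg/h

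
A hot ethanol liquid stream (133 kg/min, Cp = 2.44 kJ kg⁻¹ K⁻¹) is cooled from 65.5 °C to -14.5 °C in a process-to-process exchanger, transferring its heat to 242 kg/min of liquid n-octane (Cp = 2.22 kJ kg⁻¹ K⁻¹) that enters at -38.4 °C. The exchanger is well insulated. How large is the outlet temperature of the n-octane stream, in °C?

T_c,out = 9.92 °C

Heat released by hot stream: Q = 133 × 2.44 × (65.5 − -14.5) = 25962 kJ/min
Energy balance on cold side (adiabatic exchanger): Q = ṁ_c·Cp_c·(T_c,out − T_c,in)
T_c,out = -38.4 + 25962/(242 × 2.22) = 9.924 °C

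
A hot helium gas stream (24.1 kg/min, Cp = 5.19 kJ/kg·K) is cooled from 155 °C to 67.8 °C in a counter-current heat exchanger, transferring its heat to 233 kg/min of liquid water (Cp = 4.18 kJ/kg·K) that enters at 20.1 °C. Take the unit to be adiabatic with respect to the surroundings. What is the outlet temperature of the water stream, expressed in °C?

T_c,out = 31.3 °C

Heat released by hot stream: Q = 24.1 × 5.19 × (155 − 67.8) = 10907 kJ/min
Energy balance on cold side (adiabatic exchanger): Q = ṁ_c·Cp_c·(T_c,out − T_c,in)
T_c,out = 20.1 + 10907/(233 × 4.18) = 31.299 °C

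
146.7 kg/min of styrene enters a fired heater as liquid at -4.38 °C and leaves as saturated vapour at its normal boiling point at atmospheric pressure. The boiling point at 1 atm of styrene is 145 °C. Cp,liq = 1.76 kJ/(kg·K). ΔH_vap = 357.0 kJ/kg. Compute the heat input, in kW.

Q = 1520 kW

liquid -4.38→145 °C: 262.91 kJ/kg
vaporisation at 145 °C: 357 kJ/kg
Δh = 262.91 + 357 = 619.91 kJ/kg
Q = ṁ·Δh = 146.7 kg/min × 619.91 kJ/kg = 90941 kJ/min
|Q| = 1515.7 kW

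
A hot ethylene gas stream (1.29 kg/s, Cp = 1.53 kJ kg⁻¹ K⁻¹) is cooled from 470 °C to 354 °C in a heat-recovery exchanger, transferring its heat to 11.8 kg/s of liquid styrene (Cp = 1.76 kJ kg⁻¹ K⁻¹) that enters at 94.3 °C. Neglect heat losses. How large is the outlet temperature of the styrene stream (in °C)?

T_c,out = 105 °C

Heat released by hot stream: Q = 1.29 × 1.53 × (470 − 354) = 228.95 kJ/s
Energy balance on cold side (adiabatic exchanger): Q = ṁ_c·Cp_c·(T_c,out − T_c,in)
T_c,out = 94.3 + 228.95/(11.8 × 1.76) = 105.32 °C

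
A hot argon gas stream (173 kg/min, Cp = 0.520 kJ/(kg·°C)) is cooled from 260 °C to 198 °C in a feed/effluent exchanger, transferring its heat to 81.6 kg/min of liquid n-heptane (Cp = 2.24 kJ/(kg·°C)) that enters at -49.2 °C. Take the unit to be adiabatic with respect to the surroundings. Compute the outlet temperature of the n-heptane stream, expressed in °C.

T_c,out = -18.7 °C

Heat released by hot stream: Q = 173 × 0.520 × (260 − 198) = 5577.5 kJ/min
Energy balance on cold side (adiabatic exchanger): Q = ṁ_c·Cp_c·(T_c,out − T_c,in)
T_c,out = -49.2 + 5577.5/(81.6 × 2.24) = -18.686 °C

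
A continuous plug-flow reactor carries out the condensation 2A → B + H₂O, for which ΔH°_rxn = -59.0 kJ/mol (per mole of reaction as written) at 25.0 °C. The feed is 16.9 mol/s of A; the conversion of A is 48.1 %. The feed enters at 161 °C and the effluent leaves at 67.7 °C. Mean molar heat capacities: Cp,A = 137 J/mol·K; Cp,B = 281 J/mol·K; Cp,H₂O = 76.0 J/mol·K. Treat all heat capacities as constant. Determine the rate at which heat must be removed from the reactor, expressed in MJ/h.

Extent of reaction ξ = 0.481 × 16.9 / 2 = 4.0644 mol/s
Reaction term: ξ·ΔH°_rxn = 4.0644 × -59.0 = -239.8 kJ/s
Sensible, feed 161→25 °C: -314.88 kJ/s
Outlet flows (mol/s): A 8.7711, B 4.0644, H₂O 4.0644
Sensible, products 25→67.7 °C: 113.27 kJ/s
Q = ΔH = -441.42 kJ/s = -441.42 kW
Heat removed = 1589.1 MJ/h

Q_out = 1590 MJ/h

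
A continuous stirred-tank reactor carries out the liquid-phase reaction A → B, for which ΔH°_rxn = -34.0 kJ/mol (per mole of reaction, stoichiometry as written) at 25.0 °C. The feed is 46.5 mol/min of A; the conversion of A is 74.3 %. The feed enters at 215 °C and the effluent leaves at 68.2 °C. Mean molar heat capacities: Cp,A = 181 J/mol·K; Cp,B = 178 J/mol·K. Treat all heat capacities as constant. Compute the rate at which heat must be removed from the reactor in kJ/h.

Q_out = 145000 kJ/h

Extent of reaction ξ = 0.743 × 46.5 = 34.55 mol/min
Reaction term: ξ·ΔH°_rxn = 34.55 × -34.0 = -1174.7 kJ/min
Sensible, feed 215→25 °C: -1599.1 kJ/min
Outlet flows (mol/min): A 11.95, B 34.55
Sensible, products 25→68.2 °C: 359.12 kJ/min
Q = ΔH = -2414.7 kJ/min = -40.245 kW
Heat removed = 144880 kJ/h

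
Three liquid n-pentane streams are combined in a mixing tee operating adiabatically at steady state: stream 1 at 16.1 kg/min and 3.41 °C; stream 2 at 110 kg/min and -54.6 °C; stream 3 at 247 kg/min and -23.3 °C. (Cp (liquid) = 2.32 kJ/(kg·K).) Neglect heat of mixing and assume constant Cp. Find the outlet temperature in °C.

Energy balance with Q = 0: Σ ṁᵢCp,ᵢ(T_out − Tᵢ) = 0
T_out = Σ ṁᵢCp,ᵢTᵢ / Σ ṁᵢCp,ᵢ
      = -27158 / 865.59 = -31.375 °C

T_out = -31.4 °C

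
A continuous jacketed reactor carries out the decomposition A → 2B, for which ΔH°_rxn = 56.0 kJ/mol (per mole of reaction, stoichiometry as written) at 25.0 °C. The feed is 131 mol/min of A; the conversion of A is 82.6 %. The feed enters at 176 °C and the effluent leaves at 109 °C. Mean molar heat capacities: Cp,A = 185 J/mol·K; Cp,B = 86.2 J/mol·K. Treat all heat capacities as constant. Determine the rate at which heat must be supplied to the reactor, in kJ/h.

Extent of reaction ξ = 0.826 × 131 = 108.21 mol/min
Reaction term: ξ·ΔH°_rxn = 108.21 × 56.0 = 6059.5 kJ/min
Sensible, feed 176→25 °C: -3659.5 kJ/min
Outlet flows (mol/min): A 22.794, B 216.41
Sensible, products 25→109 °C: 1921.2 kJ/min
Q = ΔH = 4321.3 kJ/min = 72.021 kW
Heat supplied = 259280 kJ/h

Q_in = 259000 kJ/h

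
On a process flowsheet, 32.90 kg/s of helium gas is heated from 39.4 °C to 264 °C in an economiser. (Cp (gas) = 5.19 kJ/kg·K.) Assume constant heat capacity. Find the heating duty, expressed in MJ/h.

Q = ṁ·Cp·ΔT = 32.90 × 5.19 × (264 − 39.4) = 38351 kJ/s
Heating duty = 138060 MJ/h

Q = 138000 MJ/h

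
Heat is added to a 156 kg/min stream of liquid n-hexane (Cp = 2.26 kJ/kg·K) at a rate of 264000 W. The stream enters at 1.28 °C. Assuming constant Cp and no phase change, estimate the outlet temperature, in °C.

Q = 264000 W = 15840 kJ/min
ΔT = Q/(ṁ·Cp) = 15840/(156×2.26) = 44.929 K
T_out = 1.28 + 44.929 = 46.209 °C

T_out = 46.2 °C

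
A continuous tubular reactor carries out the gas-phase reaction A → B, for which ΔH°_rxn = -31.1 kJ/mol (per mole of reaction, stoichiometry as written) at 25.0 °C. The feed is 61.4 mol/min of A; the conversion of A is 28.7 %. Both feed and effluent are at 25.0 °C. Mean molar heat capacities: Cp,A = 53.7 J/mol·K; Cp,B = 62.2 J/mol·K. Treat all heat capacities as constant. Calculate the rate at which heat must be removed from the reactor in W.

Extent of reaction ξ = 0.287 × 61.4 = 17.622 mol/min
Reaction term: ξ·ΔH°_rxn = 17.622 × -31.1 = -548.04 kJ/min
Q = ΔH = -548.04 kJ/min = -9.134 kW
Heat removed = 9134 W

Q_out = 9130 W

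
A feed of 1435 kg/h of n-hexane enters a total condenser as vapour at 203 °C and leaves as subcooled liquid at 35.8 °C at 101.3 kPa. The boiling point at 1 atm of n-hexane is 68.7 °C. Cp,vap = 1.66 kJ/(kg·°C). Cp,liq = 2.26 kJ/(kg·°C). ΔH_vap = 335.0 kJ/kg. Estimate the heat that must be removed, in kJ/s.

Q_c = 252 kJ/s

vapour 203→68.7 °C: -222.94 kJ/kg
condensation at 68.7 °C: -335 kJ/kg
liquid 68.7→35.8 °C: -74.354 kJ/kg
Δh = -222.94 + -335 + -74.354 = -632.29 kJ/kg
Q = ṁ·Δh = 1435 kg/h × -632.29 kJ/kg = -907340 kJ/h
|Q| = 252.04 kW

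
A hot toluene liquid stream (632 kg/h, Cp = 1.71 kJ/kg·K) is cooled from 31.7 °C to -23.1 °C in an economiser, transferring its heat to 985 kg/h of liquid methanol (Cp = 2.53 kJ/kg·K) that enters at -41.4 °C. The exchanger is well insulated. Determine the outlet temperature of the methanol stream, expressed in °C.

Heat released by hot stream: Q = 632 × 1.71 × (31.7 − -23.1) = 59223 kJ/h
Energy balance on cold side (adiabatic exchanger): Q = ṁ_c·Cp_c·(T_c,out − T_c,in)
T_c,out = -41.4 + 59223/(985 × 2.53) = -17.635 °C

T_c,out = -17.6 °C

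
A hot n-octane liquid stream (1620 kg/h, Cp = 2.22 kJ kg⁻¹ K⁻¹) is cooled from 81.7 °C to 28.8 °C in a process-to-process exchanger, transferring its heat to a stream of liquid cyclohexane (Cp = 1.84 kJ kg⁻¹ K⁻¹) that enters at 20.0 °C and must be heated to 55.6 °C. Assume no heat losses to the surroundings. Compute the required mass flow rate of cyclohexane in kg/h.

Heat released by hot stream: Q = 1620 × 2.22 × (81.7 − 28.8) = 190250 kJ/h
Energy balance on cold side (adiabatic exchanger): Q = ṁ_c·Cp_c·(T_c,out − T_c,in)
ṁ_c = 190250 / [1.84 × (55.6 − 20.0)] = 2904.4 kg/h

ṁ_c = 2900 kg/h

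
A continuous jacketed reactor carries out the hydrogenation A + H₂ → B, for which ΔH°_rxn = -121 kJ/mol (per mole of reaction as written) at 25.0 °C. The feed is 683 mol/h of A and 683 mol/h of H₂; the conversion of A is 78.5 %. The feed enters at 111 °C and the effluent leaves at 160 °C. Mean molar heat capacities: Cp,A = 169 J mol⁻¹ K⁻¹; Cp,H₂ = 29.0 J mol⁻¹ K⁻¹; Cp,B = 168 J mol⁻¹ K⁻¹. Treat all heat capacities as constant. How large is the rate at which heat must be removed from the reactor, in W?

Q_out = 16800 W

Extent of reaction ξ = 0.785 × 683 = 536.15 mol/h
Reaction term: ξ·ΔH°_rxn = 536.15 × -121 = -64875 kJ/h
Sensible, feed 111→25 °C: -11630 kJ/h
Outlet flows (mol/h): A 146.85, H₂ 146.85, B 536.15
Sensible, products 25→160 °C: 16085 kJ/h
Q = ΔH = -60420 kJ/h = -16.783 kW
Heat removed = 16783 W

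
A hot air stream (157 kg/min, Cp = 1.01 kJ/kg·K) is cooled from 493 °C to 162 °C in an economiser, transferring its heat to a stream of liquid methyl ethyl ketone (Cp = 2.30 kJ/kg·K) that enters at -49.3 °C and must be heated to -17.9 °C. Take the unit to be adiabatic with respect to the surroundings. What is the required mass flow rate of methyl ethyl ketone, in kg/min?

ṁ_c = 727 kg/min

Heat released by hot stream: Q = 157 × 1.01 × (493 − 162) = 52487 kJ/min
Energy balance on cold side (adiabatic exchanger): Q = ṁ_c·Cp_c·(T_c,out − T_c,in)
ṁ_c = 52487 / [2.30 × (-17.9 − -49.3)] = 726.76 kg/min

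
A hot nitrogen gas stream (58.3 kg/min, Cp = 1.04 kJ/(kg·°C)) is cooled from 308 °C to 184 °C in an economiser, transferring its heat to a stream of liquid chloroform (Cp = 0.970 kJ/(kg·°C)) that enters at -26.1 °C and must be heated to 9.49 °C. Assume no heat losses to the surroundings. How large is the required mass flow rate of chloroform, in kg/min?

ṁ_c = 218 kg/min

Heat released by hot stream: Q = 58.3 × 1.04 × (308 − 184) = 7518.4 kJ/min
Energy balance on cold side (adiabatic exchanger): Q = ṁ_c·Cp_c·(T_c,out − T_c,in)
ṁ_c = 7518.4 / [0.970 × (9.49 − -26.1)] = 217.78 kg/min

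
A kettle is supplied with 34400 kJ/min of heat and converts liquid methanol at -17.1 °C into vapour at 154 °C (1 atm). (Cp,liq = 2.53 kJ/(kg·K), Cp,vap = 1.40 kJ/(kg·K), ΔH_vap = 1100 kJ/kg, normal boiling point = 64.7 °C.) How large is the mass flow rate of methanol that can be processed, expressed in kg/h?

Δh = 2.53×(64.7−-17.1) + 1100 + 1.40×(154−64.7) = 1432 kJ/kg
Q = 34400 kJ/min = 573.33 kJ/s = 2.064e+06 kJ/h
ṁ = Q/Δh = 2.064e+06 / 1432 = 1441.4 kg/h

ṁ = 1440 kg/h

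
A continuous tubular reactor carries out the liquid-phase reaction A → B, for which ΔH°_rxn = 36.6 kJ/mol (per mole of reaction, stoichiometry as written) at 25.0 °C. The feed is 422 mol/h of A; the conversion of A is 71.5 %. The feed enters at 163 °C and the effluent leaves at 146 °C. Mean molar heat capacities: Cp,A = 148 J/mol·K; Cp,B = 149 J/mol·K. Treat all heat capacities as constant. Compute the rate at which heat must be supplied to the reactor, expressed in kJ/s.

Extent of reaction ξ = 0.715 × 422 = 301.73 mol/h
Reaction term: ξ·ΔH°_rxn = 301.73 × 36.6 = 11043 kJ/h
Sensible, feed 163→25 °C: -8618.9 kJ/h
Outlet flows (mol/h): A 120.27, B 301.73
Sensible, products 25→146 °C: 7593.7 kJ/h
Q = ΔH = 10018 kJ/h = 2.7828 kW
Heat supplied = 2.7828 kJ/s

Q_in = 2.78 kJ/s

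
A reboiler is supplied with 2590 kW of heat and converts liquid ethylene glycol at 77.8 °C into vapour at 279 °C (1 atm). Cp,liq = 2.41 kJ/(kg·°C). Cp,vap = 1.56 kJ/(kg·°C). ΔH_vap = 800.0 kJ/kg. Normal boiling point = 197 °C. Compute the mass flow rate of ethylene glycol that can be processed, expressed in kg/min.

ṁ = 128 kg/min

Δh = 2.41×(197−77.8) + 800.0 + 1.56×(279−197) = 1215.2 kJ/kg
Q = 2590 kW = 2590 kJ/s = 155400 kJ/min
ṁ = Q/Δh = 155400 / 1215.2 = 127.88 kg/min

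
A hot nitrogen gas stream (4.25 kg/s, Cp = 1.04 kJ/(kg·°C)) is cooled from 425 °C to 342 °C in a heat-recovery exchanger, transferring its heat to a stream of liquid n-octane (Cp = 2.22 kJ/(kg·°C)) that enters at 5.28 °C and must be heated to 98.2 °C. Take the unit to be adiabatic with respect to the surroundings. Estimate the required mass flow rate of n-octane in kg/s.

Heat released by hot stream: Q = 4.25 × 1.04 × (425 − 342) = 366.86 kJ/s
Energy balance on cold side (adiabatic exchanger): Q = ṁ_c·Cp_c·(T_c,out − T_c,in)
ṁ_c = 366.86 / [2.22 × (98.2 − 5.28)] = 1.7784 kg/s

ṁ_c = 1.78 kg/s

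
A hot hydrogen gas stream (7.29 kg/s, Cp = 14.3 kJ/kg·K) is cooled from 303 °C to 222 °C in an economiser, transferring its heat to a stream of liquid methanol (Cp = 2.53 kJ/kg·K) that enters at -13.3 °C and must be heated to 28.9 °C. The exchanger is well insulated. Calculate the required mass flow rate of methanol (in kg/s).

Heat released by hot stream: Q = 7.29 × 14.3 × (303 − 222) = 8444 kJ/s
Energy balance on cold side (adiabatic exchanger): Q = ṁ_c·Cp_c·(T_c,out − T_c,in)
ṁ_c = 8444 / [2.53 × (28.9 − -13.3)] = 79.089 kg/s

ṁ_c = 79.1 kg/s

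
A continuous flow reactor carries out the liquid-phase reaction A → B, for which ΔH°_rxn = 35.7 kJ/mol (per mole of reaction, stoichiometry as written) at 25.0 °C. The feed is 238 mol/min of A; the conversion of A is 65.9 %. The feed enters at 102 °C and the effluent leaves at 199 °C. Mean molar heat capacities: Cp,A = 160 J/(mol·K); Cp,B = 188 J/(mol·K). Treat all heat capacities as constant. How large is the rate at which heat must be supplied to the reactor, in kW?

Q_in = 168 kW

Extent of reaction ξ = 0.659 × 238 = 156.84 mol/min
Reaction term: ξ·ΔH°_rxn = 156.84 × 35.7 = 5599.3 kJ/min
Sensible, feed 102→25 °C: -2932.2 kJ/min
Outlet flows (mol/min): A 81.158, B 156.84
Sensible, products 25→199 °C: 7390.1 kJ/min
Q = ΔH = 10057 kJ/min = 167.62 kW
Heat supplied = 167.62 kW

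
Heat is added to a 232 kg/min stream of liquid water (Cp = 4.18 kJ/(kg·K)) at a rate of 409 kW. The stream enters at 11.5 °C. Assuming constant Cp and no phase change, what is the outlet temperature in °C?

T_out = 36.8 °C

Q = 409 kW = 24540 kJ/min
ΔT = Q/(ṁ·Cp) = 24540/(232×4.18) = 25.305 K
T_out = 11.5 + 25.305 = 36.805 °C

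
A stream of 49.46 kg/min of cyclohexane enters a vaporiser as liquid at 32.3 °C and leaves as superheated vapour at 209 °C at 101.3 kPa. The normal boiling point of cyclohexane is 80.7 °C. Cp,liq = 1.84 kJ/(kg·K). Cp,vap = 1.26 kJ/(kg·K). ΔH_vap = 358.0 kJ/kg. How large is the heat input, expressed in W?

liquid 32.3→80.7 °C: 89.056 kJ/kg
vaporisation at 80.7 °C: 358 kJ/kg
vapour 80.7→209 °C: 161.66 kJ/kg
Δh = 89.056 + 358 + 161.66 = 608.71 kJ/kg
Q = ṁ·Δh = 49.46 kg/min × 608.71 kJ/kg = 30107 kJ/min
|Q| = 501.78 kW = 501780 W

Q = 502000 W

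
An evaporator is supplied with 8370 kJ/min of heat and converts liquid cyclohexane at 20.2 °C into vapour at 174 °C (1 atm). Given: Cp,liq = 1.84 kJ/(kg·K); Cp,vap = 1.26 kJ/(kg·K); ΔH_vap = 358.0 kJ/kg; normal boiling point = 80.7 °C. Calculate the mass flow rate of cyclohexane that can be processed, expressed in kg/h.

Δh = 1.84×(80.7−20.2) + 358.0 + 1.26×(174−80.7) = 586.88 kJ/kg
Q = 8370 kJ/min = 139.5 kJ/s = 502200 kJ/h
ṁ = Q/Δh = 502200 / 586.88 = 855.71 kg/h

ṁ = 856 kg/h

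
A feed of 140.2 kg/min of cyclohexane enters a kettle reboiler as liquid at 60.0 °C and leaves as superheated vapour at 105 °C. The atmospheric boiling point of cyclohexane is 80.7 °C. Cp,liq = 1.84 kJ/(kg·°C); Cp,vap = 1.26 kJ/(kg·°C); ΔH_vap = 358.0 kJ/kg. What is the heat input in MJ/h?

Q = 3590 MJ/h

liquid 60.0→80.7 °C: 38.088 kJ/kg
vaporisation at 80.7 °C: 358 kJ/kg
vapour 80.7→105 °C: 30.618 kJ/kg
Δh = 38.088 + 358 + 30.618 = 426.71 kJ/kg
Q = ṁ·Δh = 140.2 kg/min × 426.71 kJ/kg = 59824 kJ/min
|Q| = 997.07 kW = 3589.5 MJ/h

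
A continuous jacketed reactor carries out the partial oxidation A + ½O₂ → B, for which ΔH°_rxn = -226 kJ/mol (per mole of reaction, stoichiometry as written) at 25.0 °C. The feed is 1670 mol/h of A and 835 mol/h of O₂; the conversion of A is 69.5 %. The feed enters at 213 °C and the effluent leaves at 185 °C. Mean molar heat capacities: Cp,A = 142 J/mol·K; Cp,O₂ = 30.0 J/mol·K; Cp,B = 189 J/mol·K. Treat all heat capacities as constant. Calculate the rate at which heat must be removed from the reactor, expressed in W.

Extent of reaction ξ = 0.695 × 1670 = 1160.6 mol/h
Reaction term: ξ·ΔH°_rxn = 1160.6 × -226 = -262310 kJ/h
Sensible, feed 213→25 °C: -49292 kJ/h
Outlet flows (mol/h): A 509.35, O₂ 254.68, B 1160.6
Sensible, products 25→185 °C: 47893 kJ/h
Q = ΔH = -263710 kJ/h = -73.252 kW
Heat removed = 73252 W

Q_out = 73300 W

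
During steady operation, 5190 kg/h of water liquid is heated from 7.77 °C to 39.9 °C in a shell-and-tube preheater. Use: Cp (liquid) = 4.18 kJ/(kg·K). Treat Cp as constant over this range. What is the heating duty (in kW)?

Q = 194 kW

Q = ṁ·Cp·ΔT = 5190 × 4.18 × (39.9 − 7.77) = 697030 kJ/h
Converting: 697030 / 3600 s = 193.62 kW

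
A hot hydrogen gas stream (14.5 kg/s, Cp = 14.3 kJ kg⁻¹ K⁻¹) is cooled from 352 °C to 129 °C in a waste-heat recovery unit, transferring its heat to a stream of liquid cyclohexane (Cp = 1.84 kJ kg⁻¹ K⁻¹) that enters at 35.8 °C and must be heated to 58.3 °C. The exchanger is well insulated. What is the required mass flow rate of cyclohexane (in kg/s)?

ṁ_c = 1120 kg/s

Heat released by hot stream: Q = 14.5 × 14.3 × (352 − 129) = 46239 kJ/s
Energy balance on cold side (adiabatic exchanger): Q = ṁ_c·Cp_c·(T_c,out − T_c,in)
ṁ_c = 46239 / [1.84 × (58.3 − 35.8)] = 1116.9 kg/s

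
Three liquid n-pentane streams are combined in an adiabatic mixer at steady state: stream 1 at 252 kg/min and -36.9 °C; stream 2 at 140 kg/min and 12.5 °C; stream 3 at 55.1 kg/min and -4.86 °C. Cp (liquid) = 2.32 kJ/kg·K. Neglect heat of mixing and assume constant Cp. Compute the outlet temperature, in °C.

T_out = -17.5 °C

No heat crosses the boundary, so H_out = H_in.
Σ ṁᵢCp,ᵢTᵢ = 252×2.32×-36.9 + 140×2.32×12.5 + 55.1×2.32×-4.86 = -18134
Σ ṁᵢCp,ᵢ = 252×2.32 + 140×2.32 + 55.1×2.32 = 1037.3
T_out = -18134 / 1037.3 = -17.483 °C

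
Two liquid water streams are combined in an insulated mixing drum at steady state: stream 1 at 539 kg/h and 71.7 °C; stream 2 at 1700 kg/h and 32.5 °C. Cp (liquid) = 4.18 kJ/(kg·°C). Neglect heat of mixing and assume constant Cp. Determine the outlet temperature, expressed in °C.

T_out = 41.9 °C

Energy balance with Q = 0: Σ ṁᵢCp,ᵢ(T_out − Tᵢ) = 0
Σ ṁᵢCp,ᵢTᵢ = 539×4.18×71.7 + 1700×4.18×32.5 = 392490
Σ ṁᵢCp,ᵢ = 539×4.18 + 1700×4.18 = 9359
T_out = 392490 / 9359 = 41.937 °C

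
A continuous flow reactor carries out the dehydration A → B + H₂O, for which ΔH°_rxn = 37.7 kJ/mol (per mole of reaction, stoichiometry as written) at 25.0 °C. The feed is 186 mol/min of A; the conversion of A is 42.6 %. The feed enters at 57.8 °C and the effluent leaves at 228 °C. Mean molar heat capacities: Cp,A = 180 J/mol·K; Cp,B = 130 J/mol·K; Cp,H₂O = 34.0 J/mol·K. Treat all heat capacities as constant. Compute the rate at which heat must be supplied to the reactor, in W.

Q_in = 140000 W

Extent of reaction ξ = 0.426 × 186 = 79.236 mol/min
Reaction term: ξ·ΔH°_rxn = 79.236 × 37.7 = 2987.2 kJ/min
Sensible, feed 57.8→25 °C: -1098.1 kJ/min
Outlet flows (mol/min): A 106.76, B 79.236, H₂O 79.236
Sensible, products 25→228 °C: 6539.1 kJ/min
Q = ΔH = 8428.1 kJ/min = 140.47 kW
Heat supplied = 140470 W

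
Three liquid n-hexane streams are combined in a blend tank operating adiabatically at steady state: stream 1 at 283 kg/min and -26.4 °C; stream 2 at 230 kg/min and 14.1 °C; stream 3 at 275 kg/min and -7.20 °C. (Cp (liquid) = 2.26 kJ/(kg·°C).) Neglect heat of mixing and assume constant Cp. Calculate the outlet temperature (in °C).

T_out = -7.88 °C

No heat crosses the boundary, so H_out = H_in.
Σ ṁᵢCp,ᵢTᵢ = 283×2.26×-26.4 + 230×2.26×14.1 + 275×2.26×-7.20 = -14031
Σ ṁᵢCp,ᵢ = 283×2.26 + 230×2.26 + 275×2.26 = 1780.9
T_out = -14031 / 1780.9 = -7.8784 °C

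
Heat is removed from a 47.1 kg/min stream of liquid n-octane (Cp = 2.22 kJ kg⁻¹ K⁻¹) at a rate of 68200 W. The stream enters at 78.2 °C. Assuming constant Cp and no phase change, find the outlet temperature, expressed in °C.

Q = 68200 W = 4092 kJ/min
ΔT = Q/(ṁ·Cp) = 4092/(47.1×2.22) = 39.135 K
T_out = 78.2 − 39.135 = 39.065 °C

T_out = 39.1 °C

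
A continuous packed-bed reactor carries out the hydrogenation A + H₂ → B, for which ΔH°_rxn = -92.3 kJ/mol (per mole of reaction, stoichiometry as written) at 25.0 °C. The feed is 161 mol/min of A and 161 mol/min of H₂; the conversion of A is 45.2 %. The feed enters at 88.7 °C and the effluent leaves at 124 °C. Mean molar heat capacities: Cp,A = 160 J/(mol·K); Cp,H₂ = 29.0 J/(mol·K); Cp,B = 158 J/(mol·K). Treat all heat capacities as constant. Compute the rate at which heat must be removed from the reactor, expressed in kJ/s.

Extent of reaction ξ = 0.452 × 161 = 72.772 mol/min
Reaction term: ξ·ΔH°_rxn = 72.772 × -92.3 = -6716.9 kJ/min
Sensible, feed 88.7→25 °C: -1938.3 kJ/min
Outlet flows (mol/min): A 88.228, H₂ 88.228, B 72.772
Sensible, products 25→124 °C: 2789.1 kJ/min
Q = ΔH = -5866 kJ/min = -97.767 kW
Heat removed = 97.767 kJ/s

Q_out = 97.8 kJ/s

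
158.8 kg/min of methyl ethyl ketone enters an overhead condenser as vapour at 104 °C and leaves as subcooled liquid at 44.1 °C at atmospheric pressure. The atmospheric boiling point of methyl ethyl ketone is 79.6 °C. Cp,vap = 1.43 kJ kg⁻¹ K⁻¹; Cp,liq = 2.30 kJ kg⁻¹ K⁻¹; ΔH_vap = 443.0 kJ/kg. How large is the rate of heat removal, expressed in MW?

vapour 104→79.6 °C: -34.892 kJ/kg
condensation at 79.6 °C: -443 kJ/kg
liquid 79.6→44.1 °C: -81.65 kJ/kg
Δh = -34.892 + -443 + -81.65 = -559.54 kJ/kg
Q = ṁ·Δh = 158.8 kg/min × -559.54 kJ/kg = -88855 kJ/min
|Q| = 1480.9 kW = 1.4809 MW

Q_c = 1.48 MW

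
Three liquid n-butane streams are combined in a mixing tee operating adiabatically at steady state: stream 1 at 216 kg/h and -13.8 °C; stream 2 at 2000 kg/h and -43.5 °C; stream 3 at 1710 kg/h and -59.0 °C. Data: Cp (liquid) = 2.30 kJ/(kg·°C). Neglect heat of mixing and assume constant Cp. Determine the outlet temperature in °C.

T_out = -48.6 °C

Energy balance with Q = 0: Σ ṁᵢCp,ᵢ(T_out − Tᵢ) = 0
T_out = Σ ṁᵢCp,ᵢTᵢ / Σ ṁᵢCp,ᵢ
      = -439000 / 9029.8 = -48.617 °C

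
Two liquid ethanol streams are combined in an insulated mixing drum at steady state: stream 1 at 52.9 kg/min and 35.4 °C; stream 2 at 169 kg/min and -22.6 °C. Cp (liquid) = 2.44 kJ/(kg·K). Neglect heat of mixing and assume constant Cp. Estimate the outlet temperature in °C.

No heat crosses the boundary, so H_out = H_in.
Σ ṁᵢCp,ᵢTᵢ = 52.9×2.44×35.4 + 169×2.44×-22.6 = -4750
Σ ṁᵢCp,ᵢ = 52.9×2.44 + 169×2.44 = 541.44
T_out = -4750 / 541.44 = -8.7731 °C

T_out = -8.77 °C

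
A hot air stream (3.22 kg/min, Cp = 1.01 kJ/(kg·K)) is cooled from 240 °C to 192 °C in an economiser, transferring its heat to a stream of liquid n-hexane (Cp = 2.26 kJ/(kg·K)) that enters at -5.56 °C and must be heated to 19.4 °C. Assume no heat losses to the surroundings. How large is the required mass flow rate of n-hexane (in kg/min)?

ṁ_c = 2.77 kg/min

Heat released by hot stream: Q = 3.22 × 1.01 × (240 − 192) = 156.11 kJ/min
Energy balance on cold side (adiabatic exchanger): Q = ṁ_c·Cp_c·(T_c,out − T_c,in)
ṁ_c = 156.11 / [2.26 × (19.4 − -5.56)] = 2.7674 kg/min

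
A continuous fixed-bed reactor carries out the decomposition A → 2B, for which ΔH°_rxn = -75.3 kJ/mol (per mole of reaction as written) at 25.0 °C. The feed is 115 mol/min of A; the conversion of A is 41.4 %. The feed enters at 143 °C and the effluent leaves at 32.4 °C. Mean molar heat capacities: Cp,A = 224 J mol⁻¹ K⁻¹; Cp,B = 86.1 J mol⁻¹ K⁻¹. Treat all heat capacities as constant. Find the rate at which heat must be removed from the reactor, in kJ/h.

Extent of reaction ξ = 0.414 × 115 = 47.61 mol/min
Reaction term: ξ·ΔH°_rxn = 47.61 × -75.3 = -3585 kJ/min
Sensible, feed 143→25 °C: -3039.7 kJ/min
Outlet flows (mol/min): A 67.39, B 95.22
Sensible, products 25→32.4 °C: 172.37 kJ/min
Q = ΔH = -6452.3 kJ/min = -107.54 kW
Heat removed = 387140 kJ/h

Q_out = 387000 kJ/h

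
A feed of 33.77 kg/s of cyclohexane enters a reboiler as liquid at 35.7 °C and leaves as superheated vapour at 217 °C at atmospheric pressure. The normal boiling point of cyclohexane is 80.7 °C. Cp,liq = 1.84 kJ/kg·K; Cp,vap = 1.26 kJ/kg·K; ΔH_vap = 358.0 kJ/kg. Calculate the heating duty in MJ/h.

Q = 74500 MJ/h

liquid 35.7→80.7 °C: 82.8 kJ/kg
vaporisation at 80.7 °C: 358 kJ/kg
vapour 80.7→217 °C: 171.74 kJ/kg
Δh = 82.8 + 358 + 171.74 = 612.54 kJ/kg
Q = ṁ·Δh = 33.77 kg/s × 612.54 kJ/kg = 20685 kJ/s
|Q| = 20685 kW = 74467 MJ/h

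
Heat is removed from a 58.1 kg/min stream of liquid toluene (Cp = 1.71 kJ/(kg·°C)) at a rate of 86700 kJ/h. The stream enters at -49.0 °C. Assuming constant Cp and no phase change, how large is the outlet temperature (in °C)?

T_out = -63.5 °C

Q = 86700 kJ/h = 1445 kJ/min
ΔT = Q/(ṁ·Cp) = 1445/(58.1×1.71) = 14.544 K
T_out = -49.0 − 14.544 = -63.544 °C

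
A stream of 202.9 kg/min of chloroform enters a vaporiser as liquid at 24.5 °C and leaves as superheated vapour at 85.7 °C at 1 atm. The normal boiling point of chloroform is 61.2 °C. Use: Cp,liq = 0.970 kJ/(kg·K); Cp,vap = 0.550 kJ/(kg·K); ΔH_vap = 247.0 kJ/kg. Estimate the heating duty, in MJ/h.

Q = 3600 MJ/h

liquid 24.5→61.2 °C: 35.599 kJ/kg
vaporisation at 61.2 °C: 247 kJ/kg
vapour 61.2→85.7 °C: 13.475 kJ/kg
Δh = 35.599 + 247 + 13.475 = 296.07 kJ/kg
Q = ṁ·Δh = 202.9 kg/min × 296.07 kJ/kg = 60073 kJ/min
|Q| = 1001.2 kW = 3604.4 MJ/h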